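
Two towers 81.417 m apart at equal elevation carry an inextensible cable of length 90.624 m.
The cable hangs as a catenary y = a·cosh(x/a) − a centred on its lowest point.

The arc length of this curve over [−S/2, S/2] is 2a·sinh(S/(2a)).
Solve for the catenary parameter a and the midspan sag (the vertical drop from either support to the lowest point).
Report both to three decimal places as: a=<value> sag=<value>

a=50.238 sag=17.416

seed: a₀ = √(S³/(24(L−S))) = √(81.417³/(24·9.207)) = 49.420593
iter 1: u=0.823715  f(a)=+3.174e-01  f'(a)=-3.985e-01  a ← 49.420593 − (+3.174e-01/-3.985e-01) = 50.217193
iter 2: u=0.810649  f(a)=+7.838e-03  f'(a)=-3.790e-01  a ← 50.217193 − (+7.838e-03/-3.790e-01) = 50.237872
iter 3: u=0.810315  f(a)=+5.047e-06  f'(a)=-3.786e-01  a ← 50.237872 − (+5.047e-06/-3.786e-01) = 50.237885
iter 4: u=0.810315  f(a)=+2.089e-12  f'(a)=-3.786e-01  a ← 50.237885 − (+2.089e-12/-3.786e-01) = 50.237885
converged: |Δa| < 1e-12 after 4 iterations
sag = a·(cosh(S/(2a)) − 1) = 50.237885·(cosh(0.810315) − 1) = 17.415810
T_max/T_min = cosh(S/(2a)) = 1.346667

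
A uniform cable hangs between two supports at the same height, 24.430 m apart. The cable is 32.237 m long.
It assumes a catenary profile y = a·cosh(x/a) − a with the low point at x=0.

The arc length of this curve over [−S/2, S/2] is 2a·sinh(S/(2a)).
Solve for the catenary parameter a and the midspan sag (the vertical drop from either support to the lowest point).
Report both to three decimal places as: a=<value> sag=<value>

seed: a₀ = √(S³/(24(L−S))) = √(24.430³/(24·7.807)) = 8.821399
iter 1: u=1.384701  f(a)=+7.836e-01  f'(a)=-2.133e+00  a ← 8.821399 − (+7.836e-01/-2.133e+00) = 9.188664
iter 2: u=1.329355  f(a)=+5.159e-02  f'(a)=-1.861e+00  a ← 9.188664 − (+5.159e-02/-1.861e+00) = 9.216386
iter 3: u=1.325357  f(a)=+2.585e-04  f'(a)=-1.842e+00  a ← 9.216386 − (+2.585e-04/-1.842e+00) = 9.216526
iter 4: u=1.325337  f(a)=+6.562e-09  f'(a)=-1.842e+00  a ← 9.216526 − (+6.562e-09/-1.842e+00) = 9.216526
iter 5: u=1.325337  f(a)=+0.000e+00  f'(a)=-1.842e+00  a ← 9.216526 − (+0.000e+00/-1.842e+00) = 9.216526
converged: |Δa| < 1e-12 after 5 iterations
sag = a·(cosh(S/(2a)) − 1) = 9.216526·(cosh(1.325337) − 1) = 9.350929
T_max/T_min = cosh(S/(2a)) = 2.014583

a=9.217 sag=9.351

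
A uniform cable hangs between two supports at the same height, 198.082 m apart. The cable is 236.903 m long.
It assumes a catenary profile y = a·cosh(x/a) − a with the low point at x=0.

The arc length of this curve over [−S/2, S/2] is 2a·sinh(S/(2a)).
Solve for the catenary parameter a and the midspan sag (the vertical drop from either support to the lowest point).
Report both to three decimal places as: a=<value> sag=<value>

a=93.905 sag=57.253

seed: a₀ = √(S³/(24(L−S))) = √(198.082³/(24·38.821)) = 91.333171
iter 1: u=1.084392  f(a)=+2.347e+00  f'(a)=-9.544e-01  a ← 91.333171 − (+2.347e+00/-9.544e-01) = 93.792911
iter 2: u=1.055954  f(a)=+9.817e-02  f'(a)=-8.760e-01  a ← 93.792911 − (+9.817e-02/-8.760e-01) = 93.904976
iter 3: u=1.054694  f(a)=+1.883e-04  f'(a)=-8.727e-01  a ← 93.904976 − (+1.883e-04/-8.727e-01) = 93.905192
iter 4: u=1.054691  f(a)=+6.958e-10  f'(a)=-8.727e-01  a ← 93.905192 − (+6.958e-10/-8.727e-01) = 93.905192
iter 5: u=1.054691  f(a)=+0.000e+00  f'(a)=-8.727e-01  a ← 93.905192 − (+0.000e+00/-8.727e-01) = 93.905192
converged: |Δa| < 1e-12 after 5 iterations
sag = a·(cosh(S/(2a)) − 1) = 93.905192·(cosh(1.054691) − 1) = 57.253476
T_max/T_min = cosh(S/(2a)) = 1.609694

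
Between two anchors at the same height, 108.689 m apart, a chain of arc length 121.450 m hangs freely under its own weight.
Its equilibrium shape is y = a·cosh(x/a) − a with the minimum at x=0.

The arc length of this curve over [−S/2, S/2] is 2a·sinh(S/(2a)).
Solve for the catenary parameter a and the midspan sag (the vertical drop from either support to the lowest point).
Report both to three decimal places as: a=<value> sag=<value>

seed: a₀ = √(S³/(24(L−S))) = √(108.689³/(24·12.761)) = 64.748605
iter 1: u=0.839315  f(a)=+4.571e-01  f'(a)=-4.226e-01  a ← 64.748605 − (+4.571e-01/-4.226e-01) = 65.830096
iter 2: u=0.825527  f(a)=+1.170e-02  f'(a)=-4.013e-01  a ← 65.830096 − (+1.170e-02/-4.013e-01) = 65.859264
iter 3: u=0.825161  f(a)=+8.120e-06  f'(a)=-4.007e-01  a ← 65.859264 − (+8.120e-06/-4.007e-01) = 65.859284
iter 4: u=0.825161  f(a)=+3.922e-12  f'(a)=-4.007e-01  a ← 65.859284 − (+3.922e-12/-4.007e-01) = 65.859284
converged: |Δa| < 1e-12 after 4 iterations
sag = a·(cosh(S/(2a)) − 1) = 65.859284·(cosh(0.825161) − 1) = 23.722918
T_max/T_min = cosh(S/(2a)) = 1.360206

a=65.859 sag=23.723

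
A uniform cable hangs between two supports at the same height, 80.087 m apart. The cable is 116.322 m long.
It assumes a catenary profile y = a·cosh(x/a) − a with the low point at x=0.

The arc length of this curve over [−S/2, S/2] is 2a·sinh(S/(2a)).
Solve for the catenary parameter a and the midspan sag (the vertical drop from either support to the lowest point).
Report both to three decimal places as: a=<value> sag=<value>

a=25.807 sag=37.822

seed: a₀ = √(S³/(24(L−S))) = √(80.087³/(24·36.235)) = 24.303750
iter 1: u=1.647626  f(a)=+5.248e+00  f'(a)=-3.874e+00  a ← 24.303750 − (+5.248e+00/-3.874e+00) = 25.658595
iter 2: u=1.560627  f(a)=+4.709e-01  f'(a)=-3.207e+00  a ← 25.658595 − (+4.709e-01/-3.207e+00) = 25.805400
iter 3: u=1.551749  f(a)=+4.614e-03  f'(a)=-3.145e+00  a ← 25.805400 − (+4.614e-03/-3.145e+00) = 25.806867
iter 4: u=1.551661  f(a)=+4.528e-07  f'(a)=-3.144e+00  a ← 25.806867 − (+4.528e-07/-3.144e+00) = 25.806867
iter 5: u=1.551661  f(a)=-1.421e-14  f'(a)=-3.144e+00  a ← 25.806867 − (-1.421e-14/-3.144e+00) = 25.806867
converged: |Δa| < 1e-12 after 5 iterations
sag = a·(cosh(S/(2a)) − 1) = 25.806867·(cosh(1.551661) − 1) = 37.822500
T_max/T_min = cosh(S/(2a)) = 2.465598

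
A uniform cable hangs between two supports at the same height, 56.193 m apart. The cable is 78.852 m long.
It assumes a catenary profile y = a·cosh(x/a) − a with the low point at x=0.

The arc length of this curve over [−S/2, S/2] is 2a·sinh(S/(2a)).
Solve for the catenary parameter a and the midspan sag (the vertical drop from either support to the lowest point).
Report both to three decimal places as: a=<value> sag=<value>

seed: a₀ = √(S³/(24(L−S))) = √(56.193³/(24·22.659)) = 18.063310
iter 1: u=1.555446  f(a)=+2.904e+00  f'(a)=-3.171e+00  a ← 18.063310 − (+2.904e+00/-3.171e+00) = 18.979321
iter 2: u=1.480374  f(a)=+2.356e-01  f'(a)=-2.675e+00  a ← 18.979321 − (+2.356e-01/-2.675e+00) = 19.067363
iter 3: u=1.473539  f(a)=+1.851e-03  f'(a)=-2.634e+00  a ← 19.067363 − (+1.851e-03/-2.634e+00) = 19.068066
iter 4: u=1.473485  f(a)=+1.164e-07  f'(a)=-2.633e+00  a ← 19.068066 − (+1.164e-07/-2.633e+00) = 19.068066
iter 5: u=1.473485  f(a)=+2.842e-14  f'(a)=-2.633e+00  a ← 19.068066 − (+2.842e-14/-2.633e+00) = 19.068066
converged: |Δa| < 1e-12 after 5 iterations
sag = a·(cosh(S/(2a)) − 1) = 19.068066·(cosh(1.473485) − 1) = 24.726918
T_max/T_min = cosh(S/(2a)) = 2.296771

a=19.068 sag=24.727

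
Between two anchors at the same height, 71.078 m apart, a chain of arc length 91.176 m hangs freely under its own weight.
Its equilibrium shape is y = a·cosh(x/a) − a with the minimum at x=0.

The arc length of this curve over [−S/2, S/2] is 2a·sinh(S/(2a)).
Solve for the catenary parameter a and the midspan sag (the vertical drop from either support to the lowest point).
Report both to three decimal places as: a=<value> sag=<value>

a=28.374 sag=25.323

seed: a₀ = √(S³/(24(L−S))) = √(71.078³/(24·20.098)) = 27.284799
iter 1: u=1.302520  f(a)=+1.775e+00  f'(a)=-1.739e+00  a ← 27.284799 − (+1.775e+00/-1.739e+00) = 28.305859
iter 2: u=1.255535  f(a)=+1.045e-01  f'(a)=-1.540e+00  a ← 28.305859 − (+1.045e-01/-1.540e+00) = 28.373755
iter 3: u=1.252531  f(a)=+4.125e-04  f'(a)=-1.527e+00  a ← 28.373755 − (+4.125e-04/-1.527e+00) = 28.374025
iter 4: u=1.252519  f(a)=+6.478e-09  f'(a)=-1.527e+00  a ← 28.374025 − (+6.478e-09/-1.527e+00) = 28.374025
iter 5: u=1.252519  f(a)=+0.000e+00  f'(a)=-1.527e+00  a ← 28.374025 − (+0.000e+00/-1.527e+00) = 28.374025
converged: |Δa| < 1e-12 after 5 iterations
sag = a·(cosh(S/(2a)) − 1) = 28.374025·(cosh(1.252519) − 1) = 25.322819
T_max/T_min = cosh(S/(2a)) = 1.892465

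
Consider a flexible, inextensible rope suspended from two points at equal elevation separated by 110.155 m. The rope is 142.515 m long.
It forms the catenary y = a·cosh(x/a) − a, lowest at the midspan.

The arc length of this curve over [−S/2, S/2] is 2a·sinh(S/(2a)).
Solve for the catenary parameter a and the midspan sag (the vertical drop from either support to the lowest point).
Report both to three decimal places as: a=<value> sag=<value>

a=43.202 sag=40.129

seed: a₀ = √(S³/(24(L−S))) = √(110.155³/(24·32.360)) = 41.485511
iter 1: u=1.327632  f(a)=+2.975e+00  f'(a)=-1.853e+00  a ← 41.485511 − (+2.975e+00/-1.853e+00) = 43.090842
iter 2: u=1.278172  f(a)=+1.814e-01  f'(a)=-1.633e+00  a ← 43.090842 − (+1.814e-01/-1.633e+00) = 43.201894
iter 3: u=1.274886  f(a)=+7.712e-04  f'(a)=-1.619e+00  a ← 43.201894 − (+7.712e-04/-1.619e+00) = 43.202370
iter 4: u=1.274872  f(a)=+1.407e-08  f'(a)=-1.619e+00  a ← 43.202370 − (+1.407e-08/-1.619e+00) = 43.202370
iter 5: u=1.274872  f(a)=+0.000e+00  f'(a)=-1.619e+00  a ← 43.202370 − (+0.000e+00/-1.619e+00) = 43.202370
converged: |Δa| < 1e-12 after 5 iterations
sag = a·(cosh(S/(2a)) − 1) = 43.202370·(cosh(1.274872) − 1) = 40.128753
T_max/T_min = cosh(S/(2a)) = 1.928855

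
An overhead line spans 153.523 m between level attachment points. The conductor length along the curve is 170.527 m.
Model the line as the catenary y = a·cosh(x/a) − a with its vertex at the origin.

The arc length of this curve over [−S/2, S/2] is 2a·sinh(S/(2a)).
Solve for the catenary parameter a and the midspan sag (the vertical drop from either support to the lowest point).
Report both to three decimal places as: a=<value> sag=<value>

seed: a₀ = √(S³/(24(L−S))) = √(153.523³/(24·17.004)) = 94.162722
iter 1: u=0.815201  f(a)=+5.740e-01  f'(a)=-3.857e-01  a ← 94.162722 − (+5.740e-01/-3.857e-01) = 95.650836
iter 2: u=0.802518  f(a)=+1.389e-02  f'(a)=-3.673e-01  a ← 95.650836 − (+1.389e-02/-3.673e-01) = 95.688657
iter 3: u=0.802201  f(a)=+8.581e-06  f'(a)=-3.668e-01  a ← 95.688657 − (+8.581e-06/-3.668e-01) = 95.688680
iter 4: u=0.802200  f(a)=+3.240e-12  f'(a)=-3.668e-01  a ← 95.688680 − (+3.240e-12/-3.668e-01) = 95.688680
converged: |Δa| < 1e-12 after 4 iterations
sag = a·(cosh(S/(2a)) − 1) = 95.688680·(cosh(0.802200) − 1) = 32.476011
T_max/T_min = cosh(S/(2a)) = 1.339392

a=95.689 sag=32.476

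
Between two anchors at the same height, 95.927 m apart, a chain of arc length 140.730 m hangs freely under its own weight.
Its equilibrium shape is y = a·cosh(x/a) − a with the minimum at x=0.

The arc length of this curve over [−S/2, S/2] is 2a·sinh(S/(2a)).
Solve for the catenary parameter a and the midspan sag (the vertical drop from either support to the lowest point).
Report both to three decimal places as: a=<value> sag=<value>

seed: a₀ = √(S³/(24(L−S))) = √(95.927³/(24·44.803)) = 28.651814
iter 1: u=1.674013  f(a)=+6.713e+00  f'(a)=-4.096e+00  a ← 28.651814 − (+6.713e+00/-4.096e+00) = 30.290688
iter 2: u=1.583440  f(a)=+6.191e-01  f'(a)=-3.373e+00  a ← 30.290688 − (+6.191e-01/-3.373e+00) = 30.474246
iter 3: u=1.573903  f(a)=+6.446e-03  f'(a)=-3.303e+00  a ← 30.474246 − (+6.446e-03/-3.303e+00) = 30.476197
iter 4: u=1.573802  f(a)=+7.148e-07  f'(a)=-3.302e+00  a ← 30.476197 − (+7.148e-07/-3.302e+00) = 30.476198
iter 5: u=1.573802  f(a)=-2.842e-14  f'(a)=-3.302e+00  a ← 30.476198 − (-2.842e-14/-3.302e+00) = 30.476198
converged: |Δa| < 1e-12 after 5 iterations
sag = a·(cosh(S/(2a)) − 1) = 30.476198·(cosh(1.573802) − 1) = 46.205168
T_max/T_min = cosh(S/(2a)) = 2.516107

a=30.476 sag=46.205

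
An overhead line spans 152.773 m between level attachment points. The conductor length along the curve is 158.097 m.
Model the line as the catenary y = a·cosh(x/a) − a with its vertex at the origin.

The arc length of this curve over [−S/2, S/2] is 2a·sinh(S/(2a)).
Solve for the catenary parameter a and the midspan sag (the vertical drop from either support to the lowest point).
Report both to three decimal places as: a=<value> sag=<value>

a=167.916 sag=17.676

seed: a₀ = √(S³/(24(L−S))) = √(152.773³/(24·5.324)) = 167.049533
iter 1: u=0.457269  f(a)=+5.594e-02  f'(a)=-6.508e-02  a ← 167.049533 − (+5.594e-02/-6.508e-02) = 167.909016
iter 2: u=0.454928  f(a)=+4.347e-04  f'(a)=-6.408e-02  a ← 167.909016 − (+4.347e-04/-6.408e-02) = 167.915799
iter 3: u=0.454910  f(a)=+2.670e-08  f'(a)=-6.407e-02  a ← 167.915799 − (+2.670e-08/-6.407e-02) = 167.915800
iter 4: u=0.454910  f(a)=+2.842e-14  f'(a)=-6.407e-02  a ← 167.915800 − (+2.842e-14/-6.407e-02) = 167.915800
converged: |Δa| < 1e-12 after 4 iterations
sag = a·(cosh(S/(2a)) − 1) = 167.915800·(cosh(0.454910) − 1) = 17.676175
T_max/T_min = cosh(S/(2a)) = 1.105268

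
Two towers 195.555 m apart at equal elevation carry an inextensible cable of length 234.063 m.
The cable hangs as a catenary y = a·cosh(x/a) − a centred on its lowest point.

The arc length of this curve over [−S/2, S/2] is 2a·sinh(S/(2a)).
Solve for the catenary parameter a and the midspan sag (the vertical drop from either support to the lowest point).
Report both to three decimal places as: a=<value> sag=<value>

seed: a₀ = √(S³/(24(L−S))) = √(195.555³/(24·38.508)) = 89.954374
iter 1: u=1.086968  f(a)=+2.340e+00  f'(a)=-9.617e-01  a ← 89.954374 − (+2.340e+00/-9.617e-01) = 92.387509
iter 2: u=1.058341  f(a)=+9.830e-02  f'(a)=-8.824e-01  a ← 92.387509 − (+9.830e-02/-8.824e-01) = 92.498904
iter 3: u=1.057067  f(a)=+1.903e-04  f'(a)=-8.790e-01  a ← 92.498904 − (+1.903e-04/-8.790e-01) = 92.499121
iter 4: u=1.057064  f(a)=+7.165e-10  f'(a)=-8.790e-01  a ← 92.499121 − (+7.165e-10/-8.790e-01) = 92.499121
iter 5: u=1.057064  f(a)=-2.842e-14  f'(a)=-8.790e-01  a ← 92.499121 − (-2.842e-14/-8.790e-01) = 92.499121
converged: |Δa| < 1e-12 after 5 iterations
sag = a·(cosh(S/(2a)) − 1) = 92.499121·(cosh(1.057064) − 1) = 56.673462
T_max/T_min = cosh(S/(2a)) = 1.612692

a=92.499 sag=56.673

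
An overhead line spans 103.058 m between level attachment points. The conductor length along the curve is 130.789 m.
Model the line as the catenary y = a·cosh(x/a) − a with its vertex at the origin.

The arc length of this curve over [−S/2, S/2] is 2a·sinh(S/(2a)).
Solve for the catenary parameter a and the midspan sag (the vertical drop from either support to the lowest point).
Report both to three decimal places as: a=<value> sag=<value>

seed: a₀ = √(S³/(24(L−S))) = √(103.058³/(24·27.731)) = 40.554045
iter 1: u=1.270625  f(a)=+2.327e+00  f'(a)=-1.602e+00  a ← 40.554045 − (+2.327e+00/-1.602e+00) = 42.006772
iter 2: u=1.226683  f(a)=+1.309e-01  f'(a)=-1.426e+00  a ← 42.006772 − (+1.309e-01/-1.426e+00) = 42.098541
iter 3: u=1.224009  f(a)=+4.686e-04  f'(a)=-1.416e+00  a ← 42.098541 − (+4.686e-04/-1.416e+00) = 42.098872
iter 4: u=1.224000  f(a)=+6.056e-09  f'(a)=-1.416e+00  a ← 42.098872 − (+6.056e-09/-1.416e+00) = 42.098872
iter 5: u=1.224000  f(a)=+0.000e+00  f'(a)=-1.416e+00  a ← 42.098872 − (+0.000e+00/-1.416e+00) = 42.098872
converged: |Δa| < 1e-12 after 5 iterations
sag = a·(cosh(S/(2a)) − 1) = 42.098872·(cosh(1.224000) − 1) = 35.674875
T_max/T_min = cosh(S/(2a)) = 1.847407

a=42.099 sag=35.675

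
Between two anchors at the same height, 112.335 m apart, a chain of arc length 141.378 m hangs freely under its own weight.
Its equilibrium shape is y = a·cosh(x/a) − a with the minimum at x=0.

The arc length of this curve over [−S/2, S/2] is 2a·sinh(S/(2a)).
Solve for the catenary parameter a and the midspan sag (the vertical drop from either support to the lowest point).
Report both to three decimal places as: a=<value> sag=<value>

seed: a₀ = √(S³/(24(L−S))) = √(112.335³/(24·29.043)) = 45.096857
iter 1: u=1.245486  f(a)=+2.338e+00  f'(a)=-1.499e+00  a ← 45.096857 − (+2.338e+00/-1.499e+00) = 46.656092
iter 2: u=1.203862  f(a)=+1.267e-01  f'(a)=-1.341e+00  a ← 46.656092 − (+1.267e-01/-1.341e+00) = 46.750603
iter 3: u=1.201428  f(a)=+4.195e-04  f'(a)=-1.332e+00  a ← 46.750603 − (+4.195e-04/-1.332e+00) = 46.750918
iter 4: u=1.201420  f(a)=+4.632e-09  f'(a)=-1.332e+00  a ← 46.750918 − (+4.632e-09/-1.332e+00) = 46.750918
iter 5: u=1.201420  f(a)=+0.000e+00  f'(a)=-1.332e+00  a ← 46.750918 − (+0.000e+00/-1.332e+00) = 46.750918
converged: |Δa| < 1e-12 after 5 iterations
sag = a·(cosh(S/(2a)) − 1) = 46.750918·(cosh(1.201420) − 1) = 37.999203
T_max/T_min = cosh(S/(2a)) = 1.812801

a=46.751 sag=37.999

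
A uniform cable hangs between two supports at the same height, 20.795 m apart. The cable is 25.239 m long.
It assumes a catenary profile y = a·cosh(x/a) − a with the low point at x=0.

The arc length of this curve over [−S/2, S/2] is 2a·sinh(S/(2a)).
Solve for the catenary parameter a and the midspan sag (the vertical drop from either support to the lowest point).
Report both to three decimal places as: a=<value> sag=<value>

a=9.463 sag=6.310

seed: a₀ = √(S³/(24(L−S))) = √(20.795³/(24·4.444)) = 9.182179
iter 1: u=1.132357  f(a)=+2.938e-01  f'(a)=-1.098e+00  a ← 9.182179 − (+2.938e-01/-1.098e+00) = 9.449751
iter 2: u=1.100294  f(a)=+1.333e-02  f'(a)=-1.000e+00  a ← 9.449751 − (+1.333e-02/-1.000e+00) = 9.463077
iter 3: u=1.098744  f(a)=+3.034e-05  f'(a)=-9.958e-01  a ← 9.463077 − (+3.034e-05/-9.958e-01) = 9.463107
iter 4: u=1.098741  f(a)=+1.579e-10  f'(a)=-9.958e-01  a ← 9.463107 − (+1.579e-10/-9.958e-01) = 9.463107
iter 5: u=1.098741  f(a)=+3.553e-15  f'(a)=-9.958e-01  a ← 9.463107 − (+3.553e-15/-9.958e-01) = 9.463107
converged: |Δa| < 1e-12 after 5 iterations
sag = a·(cosh(S/(2a)) − 1) = 9.463107·(cosh(1.098741) − 1) = 6.310357
T_max/T_min = cosh(S/(2a)) = 1.666838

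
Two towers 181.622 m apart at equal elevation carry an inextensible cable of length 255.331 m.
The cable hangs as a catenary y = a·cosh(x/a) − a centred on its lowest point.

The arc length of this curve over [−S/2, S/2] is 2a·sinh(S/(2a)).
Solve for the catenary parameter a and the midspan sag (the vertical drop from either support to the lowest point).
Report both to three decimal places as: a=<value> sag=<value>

a=61.452 sag=80.234

seed: a₀ = √(S³/(24(L−S))) = √(181.622³/(24·73.709)) = 58.195151
iter 1: u=1.560456  f(a)=+9.512e+00  f'(a)=-3.206e+00  a ← 58.195151 − (+9.512e+00/-3.206e+00) = 61.162108
iter 2: u=1.484759  f(a)=+7.759e-01  f'(a)=-2.703e+00  a ← 61.162108 − (+7.759e-01/-2.703e+00) = 61.449188
iter 3: u=1.477823  f(a)=+6.174e-03  f'(a)=-2.660e+00  a ← 61.449188 − (+6.174e-03/-2.660e+00) = 61.451509
iter 4: u=1.477767  f(a)=+3.979e-07  f'(a)=-2.659e+00  a ← 61.451509 − (+3.979e-07/-2.659e+00) = 61.451510
iter 5: u=1.477767  f(a)=-2.842e-14  f'(a)=-2.659e+00  a ← 61.451510 − (-2.842e-14/-2.659e+00) = 61.451510
converged: |Δa| < 1e-12 after 5 iterations
sag = a·(cosh(S/(2a)) − 1) = 61.451510·(cosh(1.477767) − 1) = 80.233945
T_max/T_min = cosh(S/(2a)) = 2.305646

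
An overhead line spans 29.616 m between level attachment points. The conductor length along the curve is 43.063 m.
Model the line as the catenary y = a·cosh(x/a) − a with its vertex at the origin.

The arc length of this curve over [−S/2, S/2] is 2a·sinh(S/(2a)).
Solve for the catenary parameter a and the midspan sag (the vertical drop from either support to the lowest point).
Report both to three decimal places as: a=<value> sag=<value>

seed: a₀ = √(S³/(24(L−S))) = √(29.616³/(24·13.447)) = 8.971628
iter 1: u=1.650536  f(a)=+1.955e+00  f'(a)=-3.898e+00  a ← 8.971628 − (+1.955e+00/-3.898e+00) = 9.473200
iter 2: u=1.563147  f(a)=+1.759e-01  f'(a)=-3.225e+00  a ← 9.473200 − (+1.759e-01/-3.225e+00) = 9.527748
iter 3: u=1.554197  f(a)=+1.736e-03  f'(a)=-3.162e+00  a ← 9.527748 − (+1.736e-03/-3.162e+00) = 9.528297
iter 4: u=1.554108  f(a)=+1.727e-07  f'(a)=-3.161e+00  a ← 9.528297 − (+1.727e-07/-3.161e+00) = 9.528297
iter 5: u=1.554108  f(a)=+1.421e-14  f'(a)=-3.161e+00  a ← 9.528297 − (+1.421e-14/-3.161e+00) = 9.528297
converged: |Δa| < 1e-12 after 5 iterations
sag = a·(cosh(S/(2a)) − 1) = 9.528297·(cosh(1.554108) − 1) = 14.017274
T_max/T_min = cosh(S/(2a)) = 2.471121

a=9.528 sag=14.017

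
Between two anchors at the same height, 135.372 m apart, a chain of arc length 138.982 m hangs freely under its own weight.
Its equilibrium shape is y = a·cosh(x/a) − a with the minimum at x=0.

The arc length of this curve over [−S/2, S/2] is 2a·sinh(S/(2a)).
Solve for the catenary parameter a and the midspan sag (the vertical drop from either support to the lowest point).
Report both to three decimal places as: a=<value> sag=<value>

a=169.886 sag=13.663

seed: a₀ = √(S³/(24(L−S))) = √(135.372³/(24·3.610)) = 169.213125
iter 1: u=0.400004  f(a)=+2.899e-02  f'(a)=-4.335e-02  a ← 169.213125 − (+2.899e-02/-4.335e-02) = 169.881816
iter 2: u=0.398430  f(a)=+1.728e-04  f'(a)=-4.284e-02  a ← 169.881816 − (+1.728e-04/-4.284e-02) = 169.885849
iter 3: u=0.398420  f(a)=+6.216e-09  f'(a)=-4.284e-02  a ← 169.885849 − (+6.216e-09/-4.284e-02) = 169.885849
iter 4: u=0.398420  f(a)=+0.000e+00  f'(a)=-4.284e-02  a ← 169.885849 − (+0.000e+00/-4.284e-02) = 169.885849
converged: |Δa| < 1e-12 after 4 iterations
sag = a·(cosh(S/(2a)) − 1) = 169.885849·(cosh(0.398420) − 1) = 13.663057
T_max/T_min = cosh(S/(2a)) = 1.080425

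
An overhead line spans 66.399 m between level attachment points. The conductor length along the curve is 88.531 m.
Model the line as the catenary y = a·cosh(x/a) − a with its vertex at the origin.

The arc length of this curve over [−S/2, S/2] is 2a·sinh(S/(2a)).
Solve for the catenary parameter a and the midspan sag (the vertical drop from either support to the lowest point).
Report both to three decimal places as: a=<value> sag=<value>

a=24.570 sag=26.057

seed: a₀ = √(S³/(24(L−S))) = √(66.399³/(24·22.132)) = 23.476122
iter 1: u=1.414182  f(a)=+2.321e+00  f'(a)=-2.291e+00  a ← 23.476122 − (+2.321e+00/-2.291e+00) = 24.489628
iter 2: u=1.355656  f(a)=+1.588e-01  f'(a)=-1.987e+00  a ← 24.489628 − (+1.588e-01/-1.987e+00) = 24.569549
iter 3: u=1.351246  f(a)=+8.637e-04  f'(a)=-1.965e+00  a ← 24.569549 − (+8.637e-04/-1.965e+00) = 24.569989
iter 4: u=1.351222  f(a)=+2.586e-08  f'(a)=-1.965e+00  a ← 24.569989 − (+2.586e-08/-1.965e+00) = 24.569989
iter 5: u=1.351222  f(a)=+1.421e-14  f'(a)=-1.965e+00  a ← 24.569989 − (+1.421e-14/-1.965e+00) = 24.569989
converged: |Δa| < 1e-12 after 5 iterations
sag = a·(cosh(S/(2a)) − 1) = 24.569989·(cosh(1.351222) − 1) = 26.057265
T_max/T_min = cosh(S/(2a)) = 2.060532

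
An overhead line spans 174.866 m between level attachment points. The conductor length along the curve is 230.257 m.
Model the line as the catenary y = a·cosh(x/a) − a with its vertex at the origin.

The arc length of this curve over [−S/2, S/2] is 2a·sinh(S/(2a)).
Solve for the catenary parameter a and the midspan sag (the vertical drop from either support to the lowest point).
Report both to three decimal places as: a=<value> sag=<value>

a=66.238 sag=66.585

seed: a₀ = √(S³/(24(L−S))) = √(174.866³/(24·55.391)) = 63.420964
iter 1: u=1.378614  f(a)=+5.508e+00  f'(a)=-2.102e+00  a ← 63.420964 − (+5.508e+00/-2.102e+00) = 66.041352
iter 2: u=1.323913  f(a)=+3.598e-01  f'(a)=-1.836e+00  a ← 66.041352 − (+3.598e-01/-1.836e+00) = 66.237347
iter 3: u=1.319996  f(a)=+1.772e-03  f'(a)=-1.818e+00  a ← 66.237347 − (+1.772e-03/-1.818e+00) = 66.238322
iter 4: u=1.319976  f(a)=+4.346e-08  f'(a)=-1.818e+00  a ← 66.238322 − (+4.346e-08/-1.818e+00) = 66.238322
iter 5: u=1.319976  f(a)=+2.842e-14  f'(a)=-1.818e+00  a ← 66.238322 − (+2.842e-14/-1.818e+00) = 66.238322
converged: |Δa| < 1e-12 after 5 iterations
sag = a·(cosh(S/(2a)) − 1) = 66.238322·(cosh(1.319976) − 1) = 66.585196
T_max/T_min = cosh(S/(2a)) = 2.005237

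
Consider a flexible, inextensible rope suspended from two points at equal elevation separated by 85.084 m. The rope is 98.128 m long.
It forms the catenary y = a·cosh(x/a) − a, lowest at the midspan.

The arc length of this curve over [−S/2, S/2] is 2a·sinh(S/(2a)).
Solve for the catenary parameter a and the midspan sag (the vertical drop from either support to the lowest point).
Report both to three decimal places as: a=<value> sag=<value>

a=45.343 sag=21.465

seed: a₀ = √(S³/(24(L−S))) = √(85.084³/(24·13.044)) = 44.356864
iter 1: u=0.959085  f(a)=+6.132e-01  f'(a)=-6.440e-01  a ← 44.356864 − (+6.132e-01/-6.440e-01) = 45.309016
iter 2: u=0.938930  f(a)=+2.030e-02  f'(a)=-6.020e-01  a ← 45.309016 − (+2.030e-02/-6.020e-01) = 45.342737
iter 3: u=0.938232  f(a)=+2.394e-05  f'(a)=-6.006e-01  a ← 45.342737 − (+2.394e-05/-6.006e-01) = 45.342777
iter 4: u=0.938231  f(a)=+3.338e-11  f'(a)=-6.006e-01  a ← 45.342777 − (+3.338e-11/-6.006e-01) = 45.342777
iter 5: u=0.938231  f(a)=-1.421e-14  f'(a)=-6.006e-01  a ← 45.342777 − (-1.421e-14/-6.006e-01) = 45.342777
converged: |Δa| < 1e-12 after 5 iterations
sag = a·(cosh(S/(2a)) − 1) = 45.342777·(cosh(0.938231) − 1) = 21.464734
T_max/T_min = cosh(S/(2a)) = 1.473388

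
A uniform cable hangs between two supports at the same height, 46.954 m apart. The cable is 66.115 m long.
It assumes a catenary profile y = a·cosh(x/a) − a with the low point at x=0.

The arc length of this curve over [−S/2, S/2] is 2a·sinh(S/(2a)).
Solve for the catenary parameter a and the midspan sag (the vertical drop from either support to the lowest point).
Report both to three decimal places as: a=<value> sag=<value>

a=15.847 sag=20.812

seed: a₀ = √(S³/(24(L−S))) = √(46.954³/(24·19.161)) = 15.003555
iter 1: u=1.564762  f(a)=+2.487e+00  f'(a)=-3.237e+00  a ← 15.003555 − (+2.487e+00/-3.237e+00) = 15.771987
iter 2: u=1.488525  f(a)=+2.039e-01  f'(a)=-2.726e+00  a ← 15.771987 − (+2.039e-01/-2.726e+00) = 15.846767
iter 3: u=1.481501  f(a)=+1.640e-03  f'(a)=-2.682e+00  a ← 15.846767 − (+1.640e-03/-2.682e+00) = 15.847378
iter 4: u=1.481444  f(a)=+1.079e-07  f'(a)=-2.682e+00  a ← 15.847378 − (+1.079e-07/-2.682e+00) = 15.847378
iter 5: u=1.481444  f(a)=+0.000e+00  f'(a)=-2.682e+00  a ← 15.847378 − (+0.000e+00/-2.682e+00) = 15.847378
converged: |Δa| < 1e-12 after 5 iterations
sag = a·(cosh(S/(2a)) − 1) = 15.847378·(cosh(1.481444) − 1) = 20.812378
T_max/T_min = cosh(S/(2a)) = 2.313301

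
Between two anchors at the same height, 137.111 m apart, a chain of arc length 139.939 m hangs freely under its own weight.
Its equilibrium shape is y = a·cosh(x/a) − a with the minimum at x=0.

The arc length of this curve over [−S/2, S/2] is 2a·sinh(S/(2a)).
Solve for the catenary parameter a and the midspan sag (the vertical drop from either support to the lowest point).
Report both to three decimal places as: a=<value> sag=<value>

a=195.478 sag=12.145

seed: a₀ = √(S³/(24(L−S))) = √(137.111³/(24·2.828)) = 194.878139
iter 1: u=0.351787  f(a)=+1.755e-02  f'(a)=-2.938e-02  a ← 194.878139 − (+1.755e-02/-2.938e-02) = 195.475417
iter 2: u=0.350712  f(a)=+8.101e-05  f'(a)=-2.911e-02  a ← 195.475417 − (+8.101e-05/-2.911e-02) = 195.478200
iter 3: u=0.350707  f(a)=+1.744e-09  f'(a)=-2.911e-02  a ← 195.478200 − (+1.744e-09/-2.911e-02) = 195.478200
iter 4: u=0.350707  f(a)=+0.000e+00  f'(a)=-2.911e-02  a ← 195.478200 − (+0.000e+00/-2.911e-02) = 195.478200
converged: |Δa| < 1e-12 after 4 iterations
sag = a·(cosh(S/(2a)) − 1) = 195.478200·(cosh(0.350707) − 1) = 12.145155
T_max/T_min = cosh(S/(2a)) = 1.062130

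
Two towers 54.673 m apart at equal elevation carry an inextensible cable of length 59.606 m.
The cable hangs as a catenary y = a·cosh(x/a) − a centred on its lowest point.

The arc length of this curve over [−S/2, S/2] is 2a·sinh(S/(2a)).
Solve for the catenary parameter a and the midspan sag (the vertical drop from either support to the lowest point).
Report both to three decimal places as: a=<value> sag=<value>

a=37.646 sag=10.369

seed: a₀ = √(S³/(24(L−S))) = √(54.673³/(24·4.933)) = 37.153367
iter 1: u=0.735774  f(a)=+1.353e-01  f'(a)=-2.802e-01  a ← 37.153367 − (+1.353e-01/-2.802e-01) = 37.636092
iter 2: u=0.726337  f(a)=+2.681e-03  f'(a)=-2.692e-01  a ← 37.636092 − (+2.681e-03/-2.692e-01) = 37.646052
iter 3: u=0.726145  f(a)=+1.101e-06  f'(a)=-2.690e-01  a ← 37.646052 − (+1.101e-06/-2.690e-01) = 37.646056
iter 4: u=0.726145  f(a)=+1.918e-13  f'(a)=-2.690e-01  a ← 37.646056 − (+1.918e-13/-2.690e-01) = 37.646056
converged: |Δa| < 1e-12 after 4 iterations
sag = a·(cosh(S/(2a)) − 1) = 37.646056·(cosh(0.726145) − 1) = 10.368987
T_max/T_min = cosh(S/(2a)) = 1.275434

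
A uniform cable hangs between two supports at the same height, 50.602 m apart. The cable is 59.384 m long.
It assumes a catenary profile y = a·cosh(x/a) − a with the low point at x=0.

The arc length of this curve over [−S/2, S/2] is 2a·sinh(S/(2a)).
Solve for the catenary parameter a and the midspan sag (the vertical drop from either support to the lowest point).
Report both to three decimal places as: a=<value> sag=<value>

a=25.415 sag=13.669

seed: a₀ = √(S³/(24(L−S))) = √(50.602³/(24·8.782)) = 24.794148
iter 1: u=1.020442  f(a)=+4.687e-01  f'(a)=-7.850e-01  a ← 24.794148 − (+4.687e-01/-7.850e-01) = 25.391300
iter 2: u=0.996444  f(a)=+1.747e-02  f'(a)=-7.274e-01  a ← 25.391300 − (+1.747e-02/-7.274e-01) = 25.415314
iter 3: u=0.995502  f(a)=+2.634e-05  f'(a)=-7.252e-01  a ← 25.415314 − (+2.634e-05/-7.252e-01) = 25.415350
iter 4: u=0.995501  f(a)=+6.009e-11  f'(a)=-7.252e-01  a ← 25.415350 − (+6.009e-11/-7.252e-01) = 25.415350
iter 5: u=0.995501  f(a)=+0.000e+00  f'(a)=-7.252e-01  a ← 25.415350 − (+0.000e+00/-7.252e-01) = 25.415350
converged: |Δa| < 1e-12 after 5 iterations
sag = a·(cosh(S/(2a)) − 1) = 25.415350·(cosh(0.995501) − 1) = 13.668596
T_max/T_min = cosh(S/(2a)) = 1.537809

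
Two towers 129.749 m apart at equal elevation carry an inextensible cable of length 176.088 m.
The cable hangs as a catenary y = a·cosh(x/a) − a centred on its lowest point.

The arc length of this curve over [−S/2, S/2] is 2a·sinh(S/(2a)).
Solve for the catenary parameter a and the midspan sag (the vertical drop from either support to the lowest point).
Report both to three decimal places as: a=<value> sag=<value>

seed: a₀ = √(S³/(24(L−S))) = √(129.749³/(24·46.339)) = 44.317686
iter 1: u=1.463851  f(a)=+5.226e+00  f'(a)=-2.575e+00  a ← 44.317686 − (+5.226e+00/-2.575e+00) = 46.347140
iter 2: u=1.399752  f(a)=+3.804e-01  f'(a)=-2.213e+00  a ← 46.347140 − (+3.804e-01/-2.213e+00) = 46.519069
iter 3: u=1.394579  f(a)=+2.366e-03  f'(a)=-2.185e+00  a ← 46.519069 − (+2.366e-03/-2.185e+00) = 46.520152
iter 4: u=1.394546  f(a)=+9.273e-08  f'(a)=-2.185e+00  a ← 46.520152 − (+9.273e-08/-2.185e+00) = 46.520152
iter 5: u=1.394546  f(a)=+2.842e-14  f'(a)=-2.185e+00  a ← 46.520152 − (+2.842e-14/-2.185e+00) = 46.520152
converged: |Δa| < 1e-12 after 5 iterations
sag = a·(cosh(S/(2a)) − 1) = 46.520152·(cosh(1.394546) − 1) = 53.058312
T_max/T_min = cosh(S/(2a)) = 2.140545

a=46.520 sag=53.058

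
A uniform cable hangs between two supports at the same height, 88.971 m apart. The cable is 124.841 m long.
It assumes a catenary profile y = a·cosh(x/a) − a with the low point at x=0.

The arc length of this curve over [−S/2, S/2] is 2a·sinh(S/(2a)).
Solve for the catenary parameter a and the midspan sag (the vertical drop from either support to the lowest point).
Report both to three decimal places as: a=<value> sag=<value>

seed: a₀ = √(S³/(24(L−S))) = √(88.971³/(24·35.870)) = 28.602329
iter 1: u=1.555310  f(a)=+4.597e+00  f'(a)=-3.170e+00  a ← 28.602329 − (+4.597e+00/-3.170e+00) = 30.052576
iter 2: u=1.480256  f(a)=+3.728e-01  f'(a)=-2.675e+00  a ← 30.052576 − (+3.728e-01/-2.675e+00) = 30.191939
iter 3: u=1.473423  f(a)=+2.929e-03  f'(a)=-2.633e+00  a ← 30.191939 − (+2.929e-03/-2.633e+00) = 30.193052
iter 4: u=1.473369  f(a)=+1.840e-07  f'(a)=-2.633e+00  a ← 30.193052 − (+1.840e-07/-2.633e+00) = 30.193052
iter 5: u=1.473369  f(a)=+0.000e+00  f'(a)=-2.633e+00  a ← 30.193052 − (+0.000e+00/-2.633e+00) = 30.193052
converged: |Δa| < 1e-12 after 5 iterations
sag = a·(cosh(S/(2a)) − 1) = 30.193052·(cosh(1.473369) − 1) = 39.146253
T_max/T_min = cosh(S/(2a)) = 2.296532

a=30.193 sag=39.146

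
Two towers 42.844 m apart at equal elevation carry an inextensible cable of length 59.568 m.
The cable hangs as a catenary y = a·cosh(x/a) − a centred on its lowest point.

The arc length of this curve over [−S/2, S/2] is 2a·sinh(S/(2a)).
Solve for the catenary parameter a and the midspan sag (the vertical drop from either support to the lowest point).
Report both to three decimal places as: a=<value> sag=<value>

seed: a₀ = √(S³/(24(L−S))) = √(42.844³/(24·16.724)) = 13.997785
iter 1: u=1.530385  f(a)=+2.071e+00  f'(a)=-2.998e+00  a ← 13.997785 − (+2.071e+00/-2.998e+00) = 14.688660
iter 2: u=1.458404  f(a)=+1.632e-01  f'(a)=-2.543e+00  a ← 14.688660 − (+1.632e-01/-2.543e+00) = 14.752855
iter 3: u=1.452058  f(a)=+1.205e-03  f'(a)=-2.505e+00  a ← 14.752855 − (+1.205e-03/-2.505e+00) = 14.753336
iter 4: u=1.452011  f(a)=+6.678e-08  f'(a)=-2.505e+00  a ← 14.753336 − (+6.678e-08/-2.505e+00) = 14.753336
iter 5: u=1.452011  f(a)=-7.105e-15  f'(a)=-2.505e+00  a ← 14.753336 − (-7.105e-15/-2.505e+00) = 14.753336
converged: |Δa| < 1e-12 after 5 iterations
sag = a·(cosh(S/(2a)) − 1) = 14.753336·(cosh(1.452011) − 1) = 18.484407
T_max/T_min = cosh(S/(2a)) = 2.252897

a=14.753 sag=18.484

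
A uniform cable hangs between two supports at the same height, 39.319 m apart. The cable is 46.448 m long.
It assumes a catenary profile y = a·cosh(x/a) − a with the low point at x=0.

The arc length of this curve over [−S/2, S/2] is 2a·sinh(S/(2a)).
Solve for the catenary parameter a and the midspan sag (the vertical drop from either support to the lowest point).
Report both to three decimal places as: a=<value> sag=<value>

a=19.341 sag=10.882

seed: a₀ = √(S³/(24(L−S))) = √(39.319³/(24·7.129)) = 18.848803
iter 1: u=1.043011  f(a)=+3.980e-01  f'(a)=-8.420e-01  a ← 18.848803 − (+3.980e-01/-8.420e-01) = 19.321453
iter 2: u=1.017496  f(a)=+1.546e-02  f'(a)=-7.777e-01  a ← 19.321453 − (+1.546e-02/-7.777e-01) = 19.341333
iter 3: u=1.016450  f(a)=+2.542e-05  f'(a)=-7.752e-01  a ← 19.341333 − (+2.542e-05/-7.752e-01) = 19.341366
iter 4: u=1.016448  f(a)=+6.899e-11  f'(a)=-7.752e-01  a ← 19.341366 − (+6.899e-11/-7.752e-01) = 19.341366
iter 5: u=1.016448  f(a)=+0.000e+00  f'(a)=-7.752e-01  a ← 19.341366 − (+0.000e+00/-7.752e-01) = 19.341366
converged: |Δa| < 1e-12 after 5 iterations
sag = a·(cosh(S/(2a)) − 1) = 19.341366·(cosh(1.016448) − 1) = 10.881847
T_max/T_min = cosh(S/(2a)) = 1.562620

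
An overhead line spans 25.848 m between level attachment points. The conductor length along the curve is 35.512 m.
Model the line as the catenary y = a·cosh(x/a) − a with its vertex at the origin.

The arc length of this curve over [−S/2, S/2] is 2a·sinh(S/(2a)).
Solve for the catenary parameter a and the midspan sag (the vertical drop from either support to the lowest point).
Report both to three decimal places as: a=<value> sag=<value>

a=9.076 sag=10.865

seed: a₀ = √(S³/(24(L−S))) = √(25.848³/(24·9.664)) = 8.628918
iter 1: u=1.497754  f(a)=+1.144e+00  f'(a)=-2.784e+00  a ← 8.628918 − (+1.144e+00/-2.784e+00) = 9.039671
iter 2: u=1.429698  f(a)=+8.673e-02  f'(a)=-2.377e+00  a ← 9.039671 − (+8.673e-02/-2.377e+00) = 9.076165
iter 3: u=1.423949  f(a)=+5.893e-04  f'(a)=-2.344e+00  a ← 9.076165 − (+5.893e-04/-2.344e+00) = 9.076417
iter 4: u=1.423910  f(a)=+2.761e-08  f'(a)=-2.344e+00  a ← 9.076417 − (+2.761e-08/-2.344e+00) = 9.076417
iter 5: u=1.423910  f(a)=+0.000e+00  f'(a)=-2.344e+00  a ← 9.076417 − (+0.000e+00/-2.344e+00) = 9.076417
converged: |Δa| < 1e-12 after 5 iterations
sag = a·(cosh(S/(2a)) − 1) = 9.076417·(cosh(1.423910) − 1) = 10.864919
T_max/T_min = cosh(S/(2a)) = 2.197049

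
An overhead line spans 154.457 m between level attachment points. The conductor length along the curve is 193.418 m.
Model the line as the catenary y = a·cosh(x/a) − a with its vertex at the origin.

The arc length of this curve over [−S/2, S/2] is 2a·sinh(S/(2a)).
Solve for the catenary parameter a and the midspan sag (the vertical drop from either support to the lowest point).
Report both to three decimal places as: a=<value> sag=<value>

seed: a₀ = √(S³/(24(L−S))) = √(154.457³/(24·38.961)) = 62.775579
iter 1: u=1.230232  f(a)=+3.057e+00  f'(a)=-1.440e+00  a ← 62.775579 − (+3.057e+00/-1.440e+00) = 64.898981
iter 2: u=1.189980  f(a)=+1.619e-01  f'(a)=-1.291e+00  a ← 64.898981 − (+1.619e-01/-1.291e+00) = 65.024452
iter 3: u=1.187684  f(a)=+5.108e-04  f'(a)=-1.283e+00  a ← 65.024452 − (+5.108e-04/-1.283e+00) = 65.024850
iter 4: u=1.187677  f(a)=+5.118e-09  f'(a)=-1.283e+00  a ← 65.024850 − (+5.118e-09/-1.283e+00) = 65.024850
iter 5: u=1.187677  f(a)=+0.000e+00  f'(a)=-1.283e+00  a ← 65.024850 − (+0.000e+00/-1.283e+00) = 65.024850
converged: |Δa| < 1e-12 after 5 iterations
sag = a·(cosh(S/(2a)) − 1) = 65.024850·(cosh(1.187677) − 1) = 51.512105
T_max/T_min = cosh(S/(2a)) = 1.792191

a=65.025 sag=51.512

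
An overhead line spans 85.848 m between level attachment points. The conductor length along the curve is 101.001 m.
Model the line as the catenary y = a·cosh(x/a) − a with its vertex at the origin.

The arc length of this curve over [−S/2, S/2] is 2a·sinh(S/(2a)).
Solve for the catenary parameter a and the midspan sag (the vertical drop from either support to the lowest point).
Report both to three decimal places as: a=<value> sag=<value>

a=42.772 sag=23.408

seed: a₀ = √(S³/(24(L−S))) = √(85.848³/(24·15.153)) = 41.710014
iter 1: u=1.029105  f(a)=+8.229e-01  f'(a)=-8.065e-01  a ← 41.710014 − (+8.229e-01/-8.065e-01) = 42.730377
iter 2: u=1.004531  f(a)=+3.117e-02  f'(a)=-7.465e-01  a ← 42.730377 − (+3.117e-02/-7.465e-01) = 42.772127
iter 3: u=1.003551  f(a)=+4.860e-05  f'(a)=-7.441e-01  a ← 42.772127 − (+4.860e-05/-7.441e-01) = 42.772192
iter 4: u=1.003549  f(a)=+1.185e-10  f'(a)=-7.441e-01  a ← 42.772192 − (+1.185e-10/-7.441e-01) = 42.772192
iter 5: u=1.003549  f(a)=+2.842e-14  f'(a)=-7.441e-01  a ← 42.772192 − (+2.842e-14/-7.441e-01) = 42.772192
converged: |Δa| < 1e-12 after 5 iterations
sag = a·(cosh(S/(2a)) − 1) = 42.772192·(cosh(1.003549) − 1) = 23.407570
T_max/T_min = cosh(S/(2a)) = 1.547261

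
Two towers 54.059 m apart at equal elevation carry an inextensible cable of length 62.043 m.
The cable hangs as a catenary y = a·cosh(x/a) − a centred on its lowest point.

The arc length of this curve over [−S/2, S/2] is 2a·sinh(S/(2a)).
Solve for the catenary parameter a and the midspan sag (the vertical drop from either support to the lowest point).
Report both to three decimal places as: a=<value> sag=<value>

a=29.329 sag=13.362

seed: a₀ = √(S³/(24(L−S))) = √(54.059³/(24·7.984)) = 28.713500
iter 1: u=0.941352  f(a)=+3.613e-01  f'(a)=-6.070e-01  a ← 28.713500 − (+3.613e-01/-6.070e-01) = 29.308749
iter 2: u=0.922233  f(a)=+1.154e-02  f'(a)=-5.688e-01  a ← 29.308749 − (+1.154e-02/-5.688e-01) = 29.329040
iter 3: u=0.921595  f(a)=+1.264e-05  f'(a)=-5.675e-01  a ← 29.329040 − (+1.264e-05/-5.675e-01) = 29.329062
iter 4: u=0.921594  f(a)=+1.519e-11  f'(a)=-5.675e-01  a ← 29.329062 − (+1.519e-11/-5.675e-01) = 29.329062
converged: |Δa| < 1e-12 after 4 iterations
sag = a·(cosh(S/(2a)) − 1) = 29.329062·(cosh(0.921594) − 1) = 13.362006
T_max/T_min = cosh(S/(2a)) = 1.455589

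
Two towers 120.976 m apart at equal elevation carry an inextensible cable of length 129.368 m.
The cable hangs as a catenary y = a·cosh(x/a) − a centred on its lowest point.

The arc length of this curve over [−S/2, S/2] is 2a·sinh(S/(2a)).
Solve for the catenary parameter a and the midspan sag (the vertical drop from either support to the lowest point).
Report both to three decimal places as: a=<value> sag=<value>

seed: a₀ = √(S³/(24(L−S))) = √(120.976³/(24·8.392)) = 93.758462
iter 1: u=0.645147  f(a)=+1.764e-01  f'(a)=-1.866e-01  a ← 93.758462 − (+1.764e-01/-1.866e-01) = 94.703840
iter 2: u=0.638707  f(a)=+2.703e-03  f'(a)=-1.809e-01  a ← 94.703840 − (+2.703e-03/-1.809e-01) = 94.718784
iter 3: u=0.638606  f(a)=+6.569e-07  f'(a)=-1.808e-01  a ← 94.718784 − (+6.569e-07/-1.808e-01) = 94.718787
iter 4: u=0.638606  f(a)=+2.842e-14  f'(a)=-1.808e-01  a ← 94.718787 − (+2.842e-14/-1.808e-01) = 94.718787
converged: |Δa| < 1e-12 after 4 iterations
sag = a·(cosh(S/(2a)) − 1) = 94.718787·(cosh(0.638606) − 1) = 19.979375
T_max/T_min = cosh(S/(2a)) = 1.210934

a=94.719 sag=19.979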